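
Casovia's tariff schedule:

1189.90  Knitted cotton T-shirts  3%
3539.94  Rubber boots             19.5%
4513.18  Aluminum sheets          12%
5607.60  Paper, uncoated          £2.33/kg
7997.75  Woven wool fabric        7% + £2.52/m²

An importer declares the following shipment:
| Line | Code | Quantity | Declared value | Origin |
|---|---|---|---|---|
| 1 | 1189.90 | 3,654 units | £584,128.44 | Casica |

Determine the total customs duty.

Line 1 (1189.90, Casica, 3,654 units, £584,128.44):
Base rate for 1189.90 is 3%.
Duty = £584,128.44 × 3% = £17,523.85.

£17,523.85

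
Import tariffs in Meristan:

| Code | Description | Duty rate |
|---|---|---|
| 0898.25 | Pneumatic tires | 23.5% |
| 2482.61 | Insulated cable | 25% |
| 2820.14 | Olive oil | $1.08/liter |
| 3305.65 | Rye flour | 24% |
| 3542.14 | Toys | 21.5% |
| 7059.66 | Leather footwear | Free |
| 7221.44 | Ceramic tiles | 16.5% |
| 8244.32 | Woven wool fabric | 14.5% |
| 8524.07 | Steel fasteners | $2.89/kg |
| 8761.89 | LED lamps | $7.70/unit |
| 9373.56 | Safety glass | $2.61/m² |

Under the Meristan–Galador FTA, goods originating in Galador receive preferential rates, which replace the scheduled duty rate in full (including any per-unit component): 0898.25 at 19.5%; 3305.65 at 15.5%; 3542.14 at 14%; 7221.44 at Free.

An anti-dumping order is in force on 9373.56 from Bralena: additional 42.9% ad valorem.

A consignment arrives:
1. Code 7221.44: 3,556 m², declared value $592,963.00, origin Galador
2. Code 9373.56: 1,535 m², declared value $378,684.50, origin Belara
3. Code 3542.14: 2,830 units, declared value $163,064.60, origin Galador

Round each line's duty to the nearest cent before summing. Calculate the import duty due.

Line 1 (7221.44, Galador, 3,556 m², $592,963.00):
Base rate for 7221.44 is 16.5%.
Origin Galador qualifies under the Meristan–Galador agreement and 7221.44 is covered: preferential rate Free applies instead.
Duty = $592,963.00 × 0% = $0.00.
Line 2 (9373.56, Belara, 1,535 m², $378,684.50):
Base rate for 9373.56 is $2.61/m².
The additional-duty order on 9373.56 targets Bralena, not Belara; it does not apply.
Duty = 1,535 × $2.61 = $4,006.35.
Line 3 (3542.14, Galador, 2,830 units, $163,064.60):
Base rate for 3542.14 is 21.5%.
Origin Galador qualifies under the Meristan–Galador agreement and 3542.14 is covered: preferential rate 14% applies instead.
Duty = $163,064.60 × 14% = $22,829.04.
Total = $0.00 + $4,006.35 + $22,829.04 = $26,835.39.

$26,835.39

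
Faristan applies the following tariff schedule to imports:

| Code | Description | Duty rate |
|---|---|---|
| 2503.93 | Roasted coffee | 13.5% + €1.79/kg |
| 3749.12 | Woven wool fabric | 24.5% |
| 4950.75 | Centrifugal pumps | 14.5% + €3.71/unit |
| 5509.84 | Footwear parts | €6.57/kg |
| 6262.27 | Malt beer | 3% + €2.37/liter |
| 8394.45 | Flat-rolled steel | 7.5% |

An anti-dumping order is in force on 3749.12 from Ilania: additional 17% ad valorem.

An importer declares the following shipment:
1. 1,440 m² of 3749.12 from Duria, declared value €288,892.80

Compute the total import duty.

Line 1 (3749.12, Duria, 1,440 m², €288,892.80):
Base rate for 3749.12 is 24.5%.
The additional-duty order on 3749.12 targets Ilania, not Duria; it does not apply.
Duty = €288,892.80 × 24.5% = €70,778.74.

€70,778.74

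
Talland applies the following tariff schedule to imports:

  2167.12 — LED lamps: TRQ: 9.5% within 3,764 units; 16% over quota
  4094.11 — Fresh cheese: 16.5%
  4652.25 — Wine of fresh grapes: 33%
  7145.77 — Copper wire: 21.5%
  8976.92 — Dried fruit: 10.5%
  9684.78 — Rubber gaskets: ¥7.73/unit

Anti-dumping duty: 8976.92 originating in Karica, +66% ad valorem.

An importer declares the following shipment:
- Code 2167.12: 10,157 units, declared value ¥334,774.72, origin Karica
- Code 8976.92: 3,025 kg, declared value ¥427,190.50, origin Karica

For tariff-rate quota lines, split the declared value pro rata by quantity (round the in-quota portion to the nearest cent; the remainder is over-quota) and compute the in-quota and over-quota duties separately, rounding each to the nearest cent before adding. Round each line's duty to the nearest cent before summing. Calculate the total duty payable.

Line 1 (2167.12, Karica, 10,157 units, ¥334,774.72):
Code 2167.12 is under a tariff-rate quota (threshold 3,764 units). In-quota: 3,764 units at 9.5%; over-quota: 6,393 units at 16%.
Pro-rata value split: in-quota = ¥334,774.72 × 3,764/10,157 = ¥124,061.44; over-quota = ¥334,774.72 − ¥124,061.44 = ¥210,713.28.
In-quota duty = ¥124,061.44 × 9.5% = ¥11,785.84. Over-quota duty = ¥210,713.28 × 16% = ¥33,714.12.
Line duty = ¥11,785.84 + ¥33,714.12 = ¥45,499.96.
Line 2 (8976.92, Karica, 3,025 kg, ¥427,190.50):
Base rate for 8976.92 is 10.5%.
Additional duty on 8976.92 from Karica: +66%. Applied ad valorem rate: 10.5% + 66% = 76.5%.
Duty = ¥427,190.50 × 76.5% = ¥326,800.73.
Total = ¥45,499.96 + ¥326,800.73 = ¥372,300.69.

¥372,300.69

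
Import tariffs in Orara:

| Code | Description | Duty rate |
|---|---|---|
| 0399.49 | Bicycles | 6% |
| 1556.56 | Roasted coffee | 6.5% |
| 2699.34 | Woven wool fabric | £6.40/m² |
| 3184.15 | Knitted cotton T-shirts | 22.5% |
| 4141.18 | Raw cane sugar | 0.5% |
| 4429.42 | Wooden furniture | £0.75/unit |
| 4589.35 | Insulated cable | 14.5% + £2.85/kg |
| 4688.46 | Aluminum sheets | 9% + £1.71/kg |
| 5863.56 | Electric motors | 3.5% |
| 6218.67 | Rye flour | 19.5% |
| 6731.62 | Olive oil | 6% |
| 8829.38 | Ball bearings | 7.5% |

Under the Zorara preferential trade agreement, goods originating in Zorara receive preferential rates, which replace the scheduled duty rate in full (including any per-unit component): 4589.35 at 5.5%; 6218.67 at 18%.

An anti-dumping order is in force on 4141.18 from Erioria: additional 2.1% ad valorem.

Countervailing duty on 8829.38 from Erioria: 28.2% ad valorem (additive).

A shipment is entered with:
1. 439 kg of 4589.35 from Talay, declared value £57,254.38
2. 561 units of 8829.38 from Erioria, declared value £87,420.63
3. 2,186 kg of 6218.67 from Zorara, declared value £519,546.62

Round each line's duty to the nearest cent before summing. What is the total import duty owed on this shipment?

Line 1 (4589.35, Talay, 439 kg, £57,254.38):
Base rate for 4589.35 is 14.5% + £2.85/kg.
4589.35 has an FTA preferential rate, but origin Talay is not Zorara; base rate stands.
Duty = £57,254.38 × 14.5% + 439 × £2.85 = £9,553.04.
Line 2 (8829.38, Erioria, 561 units, £87,420.63):
Base rate for 8829.38 is 7.5%.
Additional duty on 8829.38 from Erioria: +28.2%. Applied ad valorem rate: 7.5% + 28.2% = 35.7%.
Duty = £87,420.63 × 35.7% = £31,209.16.
Line 3 (6218.67, Zorara, 2,186 kg, £519,546.62):
Base rate for 6218.67 is 19.5%.
Origin Zorara qualifies under the Orara–Zorara agreement and 6218.67 is covered: preferential rate 18% applies instead.
Duty = £519,546.62 × 18% = £93,518.39.
Total = £9,553.04 + £31,209.16 + £93,518.39 = £134,280.59.

£134,280.59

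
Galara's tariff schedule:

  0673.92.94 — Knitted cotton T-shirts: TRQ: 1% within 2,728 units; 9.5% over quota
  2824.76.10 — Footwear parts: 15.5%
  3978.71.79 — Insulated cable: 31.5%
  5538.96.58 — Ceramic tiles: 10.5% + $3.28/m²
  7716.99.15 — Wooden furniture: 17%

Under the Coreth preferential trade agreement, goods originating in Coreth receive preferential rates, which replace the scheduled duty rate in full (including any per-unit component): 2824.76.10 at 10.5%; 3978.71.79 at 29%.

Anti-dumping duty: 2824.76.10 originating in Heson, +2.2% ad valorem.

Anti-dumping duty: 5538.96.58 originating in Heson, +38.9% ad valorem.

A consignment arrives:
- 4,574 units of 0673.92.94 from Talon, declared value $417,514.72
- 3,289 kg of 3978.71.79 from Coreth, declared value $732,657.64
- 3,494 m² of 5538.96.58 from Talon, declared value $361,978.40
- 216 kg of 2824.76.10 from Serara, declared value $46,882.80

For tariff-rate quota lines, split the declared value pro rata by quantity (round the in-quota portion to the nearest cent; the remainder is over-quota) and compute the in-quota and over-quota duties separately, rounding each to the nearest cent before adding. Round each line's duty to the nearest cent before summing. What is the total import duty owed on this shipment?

Line 1 (0673.92.94, Talon, 4,574 units, $417,514.72):
Code 0673.92.94 is under a tariff-rate quota (threshold 2,728 units). In-quota: 2,728 units at 1%; over-quota: 1,846 units at 9.5%.
Pro-rata value split: in-quota = $417,514.72 × 2,728/4,574 = $249,011.84; over-quota = $417,514.72 − $249,011.84 = $168,502.88.
In-quota duty = $249,011.84 × 1% = $2,490.12. Over-quota duty = $168,502.88 × 9.5% = $16,007.77.
Line duty = $2,490.12 + $16,007.77 = $18,497.89.
Line 2 (3978.71.79, Coreth, 3,289 kg, $732,657.64):
Base rate for 3978.71.79 is 31.5%.
Origin Coreth qualifies under the Galara–Coreth agreement and 3978.71.79 is covered: preferential rate 29% applies instead.
Duty = $732,657.64 × 29% = $212,470.72.
Line 3 (5538.96.58, Talon, 3,494 m², $361,978.40):
Base rate for 5538.96.58 is 10.5% + $3.28/m².
The additional-duty order on 5538.96.58 targets Heson, not Talon; it does not apply.
Duty = $361,978.40 × 10.5% + 3,494 × $3.28 = $49,468.05.
Line 4 (2824.76.10, Serara, 216 kg, $46,882.80):
Base rate for 2824.76.10 is 15.5%.
2824.76.10 has an FTA preferential rate, but origin Serara is not Coreth; base rate stands.
The additional-duty order on 2824.76.10 targets Heson, not Serara; it does not apply.
Duty = $46,882.80 × 15.5% = $7,266.83.
Total = $18,497.89 + $212,470.72 + $49,468.05 + $7,266.83 = $287,703.49.

$287,703.49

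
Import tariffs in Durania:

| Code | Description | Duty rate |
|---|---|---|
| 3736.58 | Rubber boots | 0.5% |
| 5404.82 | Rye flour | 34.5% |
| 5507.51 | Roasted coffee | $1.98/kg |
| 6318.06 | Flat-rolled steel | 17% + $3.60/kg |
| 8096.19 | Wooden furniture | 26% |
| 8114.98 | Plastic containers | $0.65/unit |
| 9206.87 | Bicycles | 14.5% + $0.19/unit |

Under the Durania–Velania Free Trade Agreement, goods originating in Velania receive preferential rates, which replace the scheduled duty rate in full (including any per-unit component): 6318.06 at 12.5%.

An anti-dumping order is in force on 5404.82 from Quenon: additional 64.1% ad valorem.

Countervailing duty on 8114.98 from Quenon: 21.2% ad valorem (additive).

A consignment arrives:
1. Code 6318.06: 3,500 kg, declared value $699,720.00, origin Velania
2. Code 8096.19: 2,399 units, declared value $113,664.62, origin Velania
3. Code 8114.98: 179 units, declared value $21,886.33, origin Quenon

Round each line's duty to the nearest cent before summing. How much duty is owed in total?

Line 1 (6318.06, Velania, 3,500 kg, $699,720.00):
Base rate for 6318.06 is 17% + $3.60/kg.
Origin Velania qualifies under the Durania–Velania agreement and 6318.06 is covered: preferential rate 12.5% applies instead.
Duty = $699,720.00 × 12.5% = $87,465.00.
Line 2 (8096.19, Velania, 2,399 units, $113,664.62):
Base rate for 8096.19 is 26%.
Origin Velania is the FTA partner but 8096.19 is not on the preference list; base rate stands.
Duty = $113,664.62 × 26% = $29,552.80.
Line 3 (8114.98, Quenon, 179 units, $21,886.33):
Base rate for 8114.98 is $0.65/unit.
Additional duty on 8114.98 from Quenon: +21.2% ad valorem. Applied ad valorem rate = 21.2%.
Duty = $21,886.33 × 21.2% + 179 × $0.65 = $4,756.25.
Total = $87,465.00 + $29,552.80 + $4,756.25 = $121,774.05.

$121,774.05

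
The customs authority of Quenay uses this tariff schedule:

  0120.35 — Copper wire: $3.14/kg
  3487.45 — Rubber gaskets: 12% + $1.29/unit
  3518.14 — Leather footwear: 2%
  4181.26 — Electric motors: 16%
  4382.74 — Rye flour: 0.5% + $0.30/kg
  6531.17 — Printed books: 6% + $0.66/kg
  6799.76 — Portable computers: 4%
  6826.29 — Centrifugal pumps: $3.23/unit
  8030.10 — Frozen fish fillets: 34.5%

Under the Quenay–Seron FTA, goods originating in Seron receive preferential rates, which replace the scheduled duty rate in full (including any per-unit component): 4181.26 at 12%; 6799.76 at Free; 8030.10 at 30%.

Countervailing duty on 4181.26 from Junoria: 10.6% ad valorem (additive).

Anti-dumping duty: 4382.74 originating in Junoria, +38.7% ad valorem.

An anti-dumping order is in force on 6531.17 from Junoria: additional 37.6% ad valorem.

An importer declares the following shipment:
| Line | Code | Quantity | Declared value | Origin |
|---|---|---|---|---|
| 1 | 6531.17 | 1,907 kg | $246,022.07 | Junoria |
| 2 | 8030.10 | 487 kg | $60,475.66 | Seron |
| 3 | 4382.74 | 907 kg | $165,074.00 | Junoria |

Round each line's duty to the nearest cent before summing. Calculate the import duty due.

Line 1 (6531.17, Junoria, 1,907 kg, $246,022.07):
Base rate for 6531.17 is 6% + $0.66/kg.
Additional duty on 6531.17 from Junoria: +37.6%. Applied ad valorem rate: 6% + 37.6% = 43.6%.
Duty = $246,022.07 × 43.6% + 1,907 × $0.66 = $108,524.24.
Line 2 (8030.10, Seron, 487 kg, $60,475.66):
Base rate for 8030.10 is 34.5%.
Origin Seron qualifies under the Quenay–Seron agreement and 8030.10 is covered: preferential rate 30% applies instead.
Duty = $60,475.66 × 30% = $18,142.70.
Line 3 (4382.74, Junoria, 907 kg, $165,074.00):
Base rate for 4382.74 is 0.5% + $0.30/kg.
Additional duty on 4382.74 from Junoria: +38.7%. Applied ad valorem rate: 0.5% + 38.7% = 39.2%.
Duty = $165,074.00 × 39.2% + 907 × $0.30 = $64,981.11.
Total = $108,524.24 + $18,142.70 + $64,981.11 = $191,648.05.

$191,648.05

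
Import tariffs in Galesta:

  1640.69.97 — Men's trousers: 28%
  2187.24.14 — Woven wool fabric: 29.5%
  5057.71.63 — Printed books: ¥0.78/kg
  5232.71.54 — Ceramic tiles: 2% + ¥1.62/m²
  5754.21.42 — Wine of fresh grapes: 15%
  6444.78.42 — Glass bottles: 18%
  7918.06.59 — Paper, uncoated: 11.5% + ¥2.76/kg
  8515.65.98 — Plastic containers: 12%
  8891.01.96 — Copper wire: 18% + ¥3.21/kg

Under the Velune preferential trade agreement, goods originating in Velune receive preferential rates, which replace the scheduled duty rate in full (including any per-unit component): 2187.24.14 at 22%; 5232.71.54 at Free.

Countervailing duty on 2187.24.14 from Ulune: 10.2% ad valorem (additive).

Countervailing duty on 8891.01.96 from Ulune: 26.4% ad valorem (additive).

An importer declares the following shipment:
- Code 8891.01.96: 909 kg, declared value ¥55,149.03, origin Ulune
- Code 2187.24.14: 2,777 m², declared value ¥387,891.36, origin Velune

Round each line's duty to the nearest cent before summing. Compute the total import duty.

Line 1 (8891.01.96, Ulune, 909 kg, ¥55,149.03):
Base rate for 8891.01.96 is 18% + ¥3.21/kg.
Additional duty on 8891.01.96 from Ulune: +26.4%. Applied ad valorem rate: 18% + 26.4% = 44.4%.
Duty = ¥55,149.03 × 44.4% + 909 × ¥3.21 = ¥27,404.06.
Line 2 (2187.24.14, Velune, 2,777 m², ¥387,891.36):
Base rate for 2187.24.14 is 29.5%.
Origin Velune qualifies under the Galesta–Velune agreement and 2187.24.14 is covered: preferential rate 22% applies instead.
The additional-duty order on 2187.24.14 targets Ulune, not Velune; it does not apply.
Duty = ¥387,891.36 × 22% = ¥85,336.10.
Total = ¥27,404.06 + ¥85,336.10 = ¥112,740.16.

¥112,740.16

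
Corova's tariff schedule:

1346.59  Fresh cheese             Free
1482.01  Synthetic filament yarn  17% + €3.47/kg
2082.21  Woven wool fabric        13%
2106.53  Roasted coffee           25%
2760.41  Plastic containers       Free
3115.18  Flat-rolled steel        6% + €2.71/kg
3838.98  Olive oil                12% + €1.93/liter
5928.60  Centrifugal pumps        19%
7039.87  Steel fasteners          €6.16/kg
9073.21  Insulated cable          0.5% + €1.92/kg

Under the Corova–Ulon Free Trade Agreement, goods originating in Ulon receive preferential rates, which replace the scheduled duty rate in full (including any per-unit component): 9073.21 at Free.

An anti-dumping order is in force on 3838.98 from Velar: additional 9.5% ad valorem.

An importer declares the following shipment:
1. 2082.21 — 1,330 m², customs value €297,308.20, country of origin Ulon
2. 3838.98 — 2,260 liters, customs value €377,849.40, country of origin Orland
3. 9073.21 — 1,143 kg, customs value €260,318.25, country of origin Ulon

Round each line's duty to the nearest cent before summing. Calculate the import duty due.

€88,353.80

Line 1 (2082.21, Ulon, 1,330 m², €297,308.20):
Base rate for 2082.21 is 13%.
Origin Ulon is the FTA partner but 2082.21 is not on the preference list; base rate stands.
Duty = €297,308.20 × 13% = €38,650.07.
Line 2 (3838.98, Orland, 2,260 liters, €377,849.40):
Base rate for 3838.98 is 12% + €1.93/liter.
The additional-duty order on 3838.98 targets Velar, not Orland; it does not apply.
Duty = €377,849.40 × 12% + 2,260 × €1.93 = €49,703.73.
Line 3 (9073.21, Ulon, 1,143 kg, €260,318.25):
Base rate for 9073.21 is 0.5% + €1.92/kg.
Origin Ulon qualifies under the Corova–Ulon agreement and 9073.21 is covered: preferential rate Free applies instead.
Duty = €260,318.25 × 0% = €0.00.
Total = €38,650.07 + €49,703.73 + €0.00 = €88,353.80.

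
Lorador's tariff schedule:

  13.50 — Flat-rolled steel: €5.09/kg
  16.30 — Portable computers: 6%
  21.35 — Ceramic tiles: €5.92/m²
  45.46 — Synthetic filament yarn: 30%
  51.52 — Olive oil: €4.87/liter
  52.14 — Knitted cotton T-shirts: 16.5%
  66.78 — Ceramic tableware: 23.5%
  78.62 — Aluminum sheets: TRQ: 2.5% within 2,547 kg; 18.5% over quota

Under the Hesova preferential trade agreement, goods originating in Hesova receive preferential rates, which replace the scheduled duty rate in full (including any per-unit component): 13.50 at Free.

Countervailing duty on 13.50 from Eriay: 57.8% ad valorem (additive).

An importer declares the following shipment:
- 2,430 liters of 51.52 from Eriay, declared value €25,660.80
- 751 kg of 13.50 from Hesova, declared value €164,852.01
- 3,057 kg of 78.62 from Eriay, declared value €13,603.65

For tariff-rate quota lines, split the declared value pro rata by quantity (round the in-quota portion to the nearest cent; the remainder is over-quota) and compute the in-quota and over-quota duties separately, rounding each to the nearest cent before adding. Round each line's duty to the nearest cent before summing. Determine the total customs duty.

€12,537.31

Line 1 (51.52, Eriay, 2,430 liters, €25,660.80):
Base rate for 51.52 is €4.87/liter.
Duty = 2,430 × €4.87 = €11,834.10.
Line 2 (13.50, Hesova, 751 kg, €164,852.01):
Base rate for 13.50 is €5.09/kg.
Origin Hesova qualifies under the Lorador–Hesova agreement and 13.50 is covered: preferential rate Free applies instead.
The additional-duty order on 13.50 targets Eriay, not Hesova; it does not apply.
Duty = €164,852.01 × 0% = €0.00.
Line 3 (78.62, Eriay, 3,057 kg, €13,603.65):
Code 78.62 is under a tariff-rate quota (threshold 2,547 kg). In-quota: 2,547 kg at 2.5%; over-quota: 510 kg at 18.5%.
Pro-rata value split: in-quota = €13,603.65 × 2,547/3,057 = €11,334.15; over-quota = €13,603.65 − €11,334.15 = €2,269.50.
In-quota duty = €11,334.15 × 2.5% = €283.35. Over-quota duty = €2,269.50 × 18.5% = €419.86.
Line duty = €283.35 + €419.86 = €703.21.
Total = €11,834.10 + €0.00 + €703.21 = €12,537.31.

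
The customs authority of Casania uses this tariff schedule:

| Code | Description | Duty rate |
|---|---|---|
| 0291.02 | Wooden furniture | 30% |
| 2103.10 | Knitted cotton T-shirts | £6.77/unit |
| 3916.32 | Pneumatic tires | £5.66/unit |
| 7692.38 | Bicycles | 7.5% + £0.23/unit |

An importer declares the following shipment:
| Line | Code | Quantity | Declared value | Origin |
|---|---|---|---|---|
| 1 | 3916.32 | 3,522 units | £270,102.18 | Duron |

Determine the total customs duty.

Line 1 (3916.32, Duron, 3,522 units, £270,102.18):
Base rate for 3916.32 is £5.66/unit.
Duty = 3,522 × £5.66 = £19,934.52.

£19,934.52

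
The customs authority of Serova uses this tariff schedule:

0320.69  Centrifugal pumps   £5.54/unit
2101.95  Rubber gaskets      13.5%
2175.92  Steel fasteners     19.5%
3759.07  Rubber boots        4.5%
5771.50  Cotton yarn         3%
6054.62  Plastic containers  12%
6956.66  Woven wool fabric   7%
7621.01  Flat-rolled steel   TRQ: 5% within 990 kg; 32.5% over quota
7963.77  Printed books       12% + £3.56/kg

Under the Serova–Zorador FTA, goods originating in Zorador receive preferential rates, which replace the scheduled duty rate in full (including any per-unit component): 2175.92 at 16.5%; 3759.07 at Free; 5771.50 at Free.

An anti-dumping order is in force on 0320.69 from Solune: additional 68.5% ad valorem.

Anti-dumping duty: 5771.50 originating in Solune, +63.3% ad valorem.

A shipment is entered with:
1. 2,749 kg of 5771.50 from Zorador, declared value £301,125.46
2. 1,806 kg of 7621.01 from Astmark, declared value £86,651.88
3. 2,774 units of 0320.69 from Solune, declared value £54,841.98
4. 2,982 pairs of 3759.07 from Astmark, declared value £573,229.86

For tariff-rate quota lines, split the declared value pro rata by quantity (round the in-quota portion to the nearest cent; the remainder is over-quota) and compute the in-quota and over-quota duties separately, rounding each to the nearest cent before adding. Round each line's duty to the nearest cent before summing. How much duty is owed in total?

Line 1 (5771.50, Zorador, 2,749 kg, £301,125.46):
Base rate for 5771.50 is 3%.
Origin Zorador qualifies under the Serova–Zorador agreement and 5771.50 is covered: preferential rate Free applies instead.
The additional-duty order on 5771.50 targets Solune, not Zorador; it does not apply.
Duty = £301,125.46 × 0% = £0.00.
Line 2 (7621.01, Astmark, 1,806 kg, £86,651.88):
Code 7621.01 is under a tariff-rate quota (threshold 990 kg). In-quota: 990 kg at 5%; over-quota: 816 kg at 32.5%.
Pro-rata value split: in-quota = £86,651.88 × 990/1,806 = £47,500.20; over-quota = £86,651.88 − £47,500.20 = £39,151.68.
In-quota duty = £47,500.20 × 5% = £2,375.01. Over-quota duty = £39,151.68 × 32.5% = £12,724.30.
Line duty = £2,375.01 + £12,724.30 = £15,099.31.
Line 3 (0320.69, Solune, 2,774 units, £54,841.98):
Base rate for 0320.69 is £5.54/unit.
Additional duty on 0320.69 from Solune: +68.5% ad valorem. Applied ad valorem rate = 68.5%.
Duty = £54,841.98 × 68.5% + 2,774 × £5.54 = £52,934.72.
Line 4 (3759.07, Astmark, 2,982 pairs, £573,229.86):
Base rate for 3759.07 is 4.5%.
3759.07 has an FTA preferential rate, but origin Astmark is not Zorador; base rate stands.
Duty = £573,229.86 × 4.5% = £25,795.34.
Total = £0.00 + £15,099.31 + £52,934.72 + £25,795.34 = £93,829.37.

£93,829.37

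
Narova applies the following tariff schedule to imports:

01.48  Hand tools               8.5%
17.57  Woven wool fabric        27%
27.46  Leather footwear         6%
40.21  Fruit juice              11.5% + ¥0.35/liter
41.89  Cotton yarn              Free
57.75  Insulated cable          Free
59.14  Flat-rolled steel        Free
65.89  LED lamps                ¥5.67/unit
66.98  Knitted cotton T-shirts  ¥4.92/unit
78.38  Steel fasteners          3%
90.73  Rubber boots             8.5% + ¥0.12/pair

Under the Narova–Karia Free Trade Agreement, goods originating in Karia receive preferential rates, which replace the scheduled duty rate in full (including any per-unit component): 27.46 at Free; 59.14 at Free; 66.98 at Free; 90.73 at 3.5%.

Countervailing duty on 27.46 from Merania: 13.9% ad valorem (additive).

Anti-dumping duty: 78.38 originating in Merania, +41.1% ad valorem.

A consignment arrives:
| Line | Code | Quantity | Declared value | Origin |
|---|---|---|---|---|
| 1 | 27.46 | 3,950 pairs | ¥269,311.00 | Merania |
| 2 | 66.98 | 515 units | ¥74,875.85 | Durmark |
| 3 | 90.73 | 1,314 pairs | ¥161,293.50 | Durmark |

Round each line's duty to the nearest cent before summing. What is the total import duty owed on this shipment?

¥69,994.32

Line 1 (27.46, Merania, 3,950 pairs, ¥269,311.00):
Base rate for 27.46 is 6%.
27.46 has an FTA preferential rate, but origin Merania is not Karia; base rate stands.
Additional duty on 27.46 from Merania: +13.9%. Applied ad valorem rate: 6% + 13.9% = 19.9%.
Duty = ¥269,311.00 × 19.9% = ¥53,592.89.
Line 2 (66.98, Durmark, 515 units, ¥74,875.85):
Base rate for 66.98 is ¥4.92/unit.
66.98 has an FTA preferential rate, but origin Durmark is not Karia; base rate stands.
Duty = 515 × ¥4.92 = ¥2,533.80.
Line 3 (90.73, Durmark, 1,314 pairs, ¥161,293.50):
Base rate for 90.73 is 8.5% + ¥0.12/pair.
90.73 has an FTA preferential rate, but origin Durmark is not Karia; base rate stands.
Duty = ¥161,293.50 × 8.5% + 1,314 × ¥0.12 = ¥13,867.63.
Total = ¥53,592.89 + ¥2,533.80 + ¥13,867.63 = ¥69,994.32.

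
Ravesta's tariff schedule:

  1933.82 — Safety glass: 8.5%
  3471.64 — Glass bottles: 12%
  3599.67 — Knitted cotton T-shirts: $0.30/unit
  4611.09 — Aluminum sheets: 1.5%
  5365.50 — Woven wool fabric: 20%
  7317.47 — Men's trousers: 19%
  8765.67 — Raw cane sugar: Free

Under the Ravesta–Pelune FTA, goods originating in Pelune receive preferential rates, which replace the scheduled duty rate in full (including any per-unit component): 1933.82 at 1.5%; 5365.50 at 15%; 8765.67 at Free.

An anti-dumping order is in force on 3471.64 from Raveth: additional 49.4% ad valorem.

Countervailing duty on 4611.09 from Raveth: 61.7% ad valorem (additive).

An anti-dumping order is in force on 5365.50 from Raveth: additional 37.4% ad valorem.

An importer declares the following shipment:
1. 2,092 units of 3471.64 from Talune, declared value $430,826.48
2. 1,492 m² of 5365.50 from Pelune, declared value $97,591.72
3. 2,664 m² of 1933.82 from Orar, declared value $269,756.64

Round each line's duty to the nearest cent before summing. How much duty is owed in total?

Line 1 (3471.64, Talune, 2,092 units, $430,826.48):
Base rate for 3471.64 is 12%.
The additional-duty order on 3471.64 targets Raveth, not Talune; it does not apply.
Duty = $430,826.48 × 12% = $51,699.18.
Line 2 (5365.50, Pelune, 1,492 m², $97,591.72):
Base rate for 5365.50 is 20%.
Origin Pelune qualifies under the Ravesta–Pelune agreement and 5365.50 is covered: preferential rate 15% applies instead.
The additional-duty order on 5365.50 targets Raveth, not Pelune; it does not apply.
Duty = $97,591.72 × 15% = $14,638.76.
Line 3 (1933.82, Orar, 2,664 m², $269,756.64):
Base rate for 1933.82 is 8.5%.
1933.82 has an FTA preferential rate, but origin Orar is not Pelune; base rate stands.
Duty = $269,756.64 × 8.5% = $22,929.31.
Total = $51,699.18 + $14,638.76 + $22,929.31 = $89,267.25.

$89,267.25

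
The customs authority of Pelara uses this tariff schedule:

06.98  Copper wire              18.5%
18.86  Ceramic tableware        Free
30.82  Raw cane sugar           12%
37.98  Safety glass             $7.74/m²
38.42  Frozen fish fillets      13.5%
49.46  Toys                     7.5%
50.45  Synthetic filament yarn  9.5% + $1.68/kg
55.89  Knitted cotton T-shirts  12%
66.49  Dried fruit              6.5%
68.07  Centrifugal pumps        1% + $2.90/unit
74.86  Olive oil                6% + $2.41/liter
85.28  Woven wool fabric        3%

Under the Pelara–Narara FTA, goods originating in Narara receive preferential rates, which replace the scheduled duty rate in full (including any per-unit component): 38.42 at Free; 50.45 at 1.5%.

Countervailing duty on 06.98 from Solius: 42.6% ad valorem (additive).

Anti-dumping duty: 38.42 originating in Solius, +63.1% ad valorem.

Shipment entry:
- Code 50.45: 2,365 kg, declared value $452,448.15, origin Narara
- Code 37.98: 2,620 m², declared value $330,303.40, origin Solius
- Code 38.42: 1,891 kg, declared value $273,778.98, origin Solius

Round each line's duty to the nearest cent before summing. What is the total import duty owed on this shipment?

Line 1 (50.45, Narara, 2,365 kg, $452,448.15):
Base rate for 50.45 is 9.5% + $1.68/kg.
Origin Narara qualifies under the Pelara–Narara agreement and 50.45 is covered: preferential rate 1.5% applies instead.
Duty = $452,448.15 × 1.5% = $6,786.72.
Line 2 (37.98, Solius, 2,620 m², $330,303.40):
Base rate for 37.98 is $7.74/m².
Duty = 2,620 × $7.74 = $20,278.80.
Line 3 (38.42, Solius, 1,891 kg, $273,778.98):
Base rate for 38.42 is 13.5%.
38.42 has an FTA preferential rate, but origin Solius is not Narara; base rate stands.
Additional duty on 38.42 from Solius: +63.1%. Applied ad valorem rate: 13.5% + 63.1% = 76.6%.
Duty = $273,778.98 × 76.6% = $209,714.70.
Total = $6,786.72 + $20,278.80 + $209,714.70 = $236,780.22.

$236,780.22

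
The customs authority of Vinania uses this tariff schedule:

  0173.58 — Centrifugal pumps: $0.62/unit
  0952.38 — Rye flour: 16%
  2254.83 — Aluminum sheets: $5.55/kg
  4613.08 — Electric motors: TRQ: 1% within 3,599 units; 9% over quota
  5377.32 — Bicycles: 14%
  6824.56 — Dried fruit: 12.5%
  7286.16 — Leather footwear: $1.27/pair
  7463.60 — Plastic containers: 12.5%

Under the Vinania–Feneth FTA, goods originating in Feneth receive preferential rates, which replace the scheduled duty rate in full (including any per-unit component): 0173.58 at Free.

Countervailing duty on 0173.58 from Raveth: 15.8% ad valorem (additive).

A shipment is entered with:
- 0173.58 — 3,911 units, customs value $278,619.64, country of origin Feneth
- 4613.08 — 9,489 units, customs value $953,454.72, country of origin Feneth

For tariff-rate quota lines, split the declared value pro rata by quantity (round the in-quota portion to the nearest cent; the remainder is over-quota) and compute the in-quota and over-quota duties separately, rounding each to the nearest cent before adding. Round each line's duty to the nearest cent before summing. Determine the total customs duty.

$56,880.73

Line 1 (0173.58, Feneth, 3,911 units, $278,619.64):
Base rate for 0173.58 is $0.62/unit.
Origin Feneth qualifies under the Vinania–Feneth agreement and 0173.58 is covered: preferential rate Free applies instead.
The additional-duty order on 0173.58 targets Raveth, not Feneth; it does not apply.
Duty = $278,619.64 × 0% = $0.00.
Line 2 (4613.08, Feneth, 9,489 units, $953,454.72):
Code 4613.08 is under a tariff-rate quota (threshold 3,599 units). In-quota: 3,599 units at 1%; over-quota: 5,890 units at 9%.
Pro-rata value split: in-quota = $953,454.72 × 3,599/9,489 = $361,627.52; over-quota = $953,454.72 − $361,627.52 = $591,827.20.
In-quota duty = $361,627.52 × 1% = $3,616.28. Over-quota duty = $591,827.20 × 9% = $53,264.45.
Line duty = $3,616.28 + $53,264.45 = $56,880.73.
Total = $0.00 + $56,880.73 = $56,880.73.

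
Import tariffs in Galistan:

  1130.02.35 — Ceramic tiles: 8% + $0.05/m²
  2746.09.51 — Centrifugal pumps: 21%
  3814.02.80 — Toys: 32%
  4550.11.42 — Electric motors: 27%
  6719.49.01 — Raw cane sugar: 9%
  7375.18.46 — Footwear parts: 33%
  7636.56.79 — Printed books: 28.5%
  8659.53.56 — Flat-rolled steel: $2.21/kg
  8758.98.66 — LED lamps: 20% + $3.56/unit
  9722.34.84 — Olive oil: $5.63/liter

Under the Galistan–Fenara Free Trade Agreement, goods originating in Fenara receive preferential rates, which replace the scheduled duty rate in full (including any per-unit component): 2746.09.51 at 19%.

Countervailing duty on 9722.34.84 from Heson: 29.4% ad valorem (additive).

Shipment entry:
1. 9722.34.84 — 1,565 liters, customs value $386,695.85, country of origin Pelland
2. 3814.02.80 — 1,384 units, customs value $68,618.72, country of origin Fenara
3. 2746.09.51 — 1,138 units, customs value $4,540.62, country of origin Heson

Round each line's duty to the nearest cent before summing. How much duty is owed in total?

Line 1 (9722.34.84, Pelland, 1,565 liters, $386,695.85):
Base rate for 9722.34.84 is $5.63/liter.
The additional-duty order on 9722.34.84 targets Heson, not Pelland; it does not apply.
Duty = 1,565 × $5.63 = $8,810.95.
Line 2 (3814.02.80, Fenara, 1,384 units, $68,618.72):
Base rate for 3814.02.80 is 32%.
Origin Fenara is the FTA partner but 3814.02.80 is not on the preference list; base rate stands.
Duty = $68,618.72 × 32% = $21,957.99.
Line 3 (2746.09.51, Heson, 1,138 units, $4,540.62):
Base rate for 2746.09.51 is 21%.
2746.09.51 has an FTA preferential rate, but origin Heson is not Fenara; base rate stands.
Duty = $4,540.62 × 21% = $953.53.
Total = $8,810.95 + $21,957.99 + $953.53 = $31,722.47.

$31,722.47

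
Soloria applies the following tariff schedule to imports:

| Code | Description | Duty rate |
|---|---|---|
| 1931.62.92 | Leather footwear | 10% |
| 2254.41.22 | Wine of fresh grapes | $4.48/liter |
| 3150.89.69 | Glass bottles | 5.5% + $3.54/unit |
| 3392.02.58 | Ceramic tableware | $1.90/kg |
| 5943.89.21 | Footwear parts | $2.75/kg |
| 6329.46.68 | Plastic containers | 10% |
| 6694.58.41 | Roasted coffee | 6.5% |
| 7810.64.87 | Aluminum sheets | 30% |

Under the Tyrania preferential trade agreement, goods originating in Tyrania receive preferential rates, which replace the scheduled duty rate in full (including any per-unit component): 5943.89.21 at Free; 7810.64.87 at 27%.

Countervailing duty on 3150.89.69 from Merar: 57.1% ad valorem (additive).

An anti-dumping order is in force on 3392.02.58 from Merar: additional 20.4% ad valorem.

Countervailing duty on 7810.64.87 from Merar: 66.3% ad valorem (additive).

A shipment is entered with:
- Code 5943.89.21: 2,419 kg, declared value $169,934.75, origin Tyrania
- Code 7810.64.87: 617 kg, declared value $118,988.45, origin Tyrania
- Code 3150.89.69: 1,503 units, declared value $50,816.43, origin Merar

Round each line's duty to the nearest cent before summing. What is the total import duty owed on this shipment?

Line 1 (5943.89.21, Tyrania, 2,419 kg, $169,934.75):
Base rate for 5943.89.21 is $2.75/kg.
Origin Tyrania qualifies under the Soloria–Tyrania agreement and 5943.89.21 is covered: preferential rate Free applies instead.
Duty = $169,934.75 × 0% = $0.00.
Line 2 (7810.64.87, Tyrania, 617 kg, $118,988.45):
Base rate for 7810.64.87 is 30%.
Origin Tyrania qualifies under the Soloria–Tyrania agreement and 7810.64.87 is covered: preferential rate 27% applies instead.
The additional-duty order on 7810.64.87 targets Merar, not Tyrania; it does not apply.
Duty = $118,988.45 × 27% = $32,126.88.
Line 3 (3150.89.69, Merar, 1,503 units, $50,816.43):
Base rate for 3150.89.69 is 5.5% + $3.54/unit.
Additional duty on 3150.89.69 from Merar: +57.1%. Applied ad valorem rate: 5.5% + 57.1% = 62.6%.
Duty = $50,816.43 × 62.6% + 1,503 × $3.54 = $37,131.71.
Total = $0.00 + $32,126.88 + $37,131.71 = $69,258.59.

$69,258.59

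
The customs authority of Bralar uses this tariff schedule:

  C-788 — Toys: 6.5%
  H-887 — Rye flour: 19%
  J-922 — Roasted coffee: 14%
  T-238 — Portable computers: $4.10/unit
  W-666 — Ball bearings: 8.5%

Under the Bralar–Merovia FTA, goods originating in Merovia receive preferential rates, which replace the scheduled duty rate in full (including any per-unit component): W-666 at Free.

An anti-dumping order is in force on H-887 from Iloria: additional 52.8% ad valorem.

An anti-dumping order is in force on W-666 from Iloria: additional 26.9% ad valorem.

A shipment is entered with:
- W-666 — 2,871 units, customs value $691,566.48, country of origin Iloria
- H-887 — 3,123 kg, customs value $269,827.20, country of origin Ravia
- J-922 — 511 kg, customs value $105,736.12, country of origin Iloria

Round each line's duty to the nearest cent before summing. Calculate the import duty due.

Line 1 (W-666, Iloria, 2,871 units, $691,566.48):
Base rate for W-666 is 8.5%.
W-666 has an FTA preferential rate, but origin Iloria is not Merovia; base rate stands.
Additional duty on W-666 from Iloria: +26.9%. Applied ad valorem rate: 8.5% + 26.9% = 35.4%.
Duty = $691,566.48 × 35.4% = $244,814.53.
Line 2 (H-887, Ravia, 3,123 kg, $269,827.20):
Base rate for H-887 is 19%.
The additional-duty order on H-887 targets Iloria, not Ravia; it does not apply.
Duty = $269,827.20 × 19% = $51,267.17.
Line 3 (J-922, Iloria, 511 kg, $105,736.12):
Base rate for J-922 is 14%.
Duty = $105,736.12 × 14% = $14,803.06.
Total = $244,814.53 + $51,267.17 + $14,803.06 = $310,884.76.

$310,884.76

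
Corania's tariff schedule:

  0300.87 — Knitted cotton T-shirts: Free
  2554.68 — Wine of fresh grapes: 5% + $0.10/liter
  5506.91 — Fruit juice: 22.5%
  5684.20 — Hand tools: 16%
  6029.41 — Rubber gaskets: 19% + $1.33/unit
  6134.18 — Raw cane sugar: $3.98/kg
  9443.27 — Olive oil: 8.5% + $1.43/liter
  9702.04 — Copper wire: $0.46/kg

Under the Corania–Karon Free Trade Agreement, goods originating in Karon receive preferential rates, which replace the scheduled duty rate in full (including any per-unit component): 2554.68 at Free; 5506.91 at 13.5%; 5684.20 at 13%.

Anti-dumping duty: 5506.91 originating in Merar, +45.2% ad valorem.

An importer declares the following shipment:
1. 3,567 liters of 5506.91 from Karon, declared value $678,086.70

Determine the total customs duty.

Line 1 (5506.91, Karon, 3,567 liters, $678,086.70):
Base rate for 5506.91 is 22.5%.
Origin Karon qualifies under the Corania–Karon agreement and 5506.91 is covered: preferential rate 13.5% applies instead.
The additional-duty order on 5506.91 targets Merar, not Karon; it does not apply.
Duty = $678,086.70 × 13.5% = $91,541.70.

$91,541.70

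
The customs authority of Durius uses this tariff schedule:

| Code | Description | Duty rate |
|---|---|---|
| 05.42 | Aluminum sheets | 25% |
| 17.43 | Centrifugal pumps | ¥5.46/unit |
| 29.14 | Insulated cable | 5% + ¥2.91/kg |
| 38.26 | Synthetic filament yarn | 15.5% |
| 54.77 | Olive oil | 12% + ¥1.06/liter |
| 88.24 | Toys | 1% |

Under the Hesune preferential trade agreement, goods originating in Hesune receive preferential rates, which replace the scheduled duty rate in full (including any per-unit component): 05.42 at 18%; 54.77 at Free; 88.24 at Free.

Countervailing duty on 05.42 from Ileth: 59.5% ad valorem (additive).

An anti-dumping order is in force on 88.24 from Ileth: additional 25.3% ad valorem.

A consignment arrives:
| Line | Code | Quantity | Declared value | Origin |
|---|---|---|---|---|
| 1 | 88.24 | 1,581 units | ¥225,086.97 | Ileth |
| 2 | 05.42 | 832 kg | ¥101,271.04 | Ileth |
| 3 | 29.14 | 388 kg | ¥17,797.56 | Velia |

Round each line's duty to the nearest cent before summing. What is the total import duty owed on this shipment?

¥146,790.86

Line 1 (88.24, Ileth, 1,581 units, ¥225,086.97):
Base rate for 88.24 is 1%.
88.24 has an FTA preferential rate, but origin Ileth is not Hesune; base rate stands.
Additional duty on 88.24 from Ileth: +25.3%. Applied ad valorem rate: 1% + 25.3% = 26.3%.
Duty = ¥225,086.97 × 26.3% = ¥59,197.87.
Line 2 (05.42, Ileth, 832 kg, ¥101,271.04):
Base rate for 05.42 is 25%.
05.42 has an FTA preferential rate, but origin Ileth is not Hesune; base rate stands.
Additional duty on 05.42 from Ileth: +59.5%. Applied ad valorem rate: 25% + 59.5% = 84.5%.
Duty = ¥101,271.04 × 84.5% = ¥85,574.03.
Line 3 (29.14, Velia, 388 kg, ¥17,797.56):
Base rate for 29.14 is 5% + ¥2.91/kg.
Duty = ¥17,797.56 × 5% + 388 × ¥2.91 = ¥2,018.96.
Total = ¥59,197.87 + ¥85,574.03 + ¥2,018.96 = ¥146,790.86.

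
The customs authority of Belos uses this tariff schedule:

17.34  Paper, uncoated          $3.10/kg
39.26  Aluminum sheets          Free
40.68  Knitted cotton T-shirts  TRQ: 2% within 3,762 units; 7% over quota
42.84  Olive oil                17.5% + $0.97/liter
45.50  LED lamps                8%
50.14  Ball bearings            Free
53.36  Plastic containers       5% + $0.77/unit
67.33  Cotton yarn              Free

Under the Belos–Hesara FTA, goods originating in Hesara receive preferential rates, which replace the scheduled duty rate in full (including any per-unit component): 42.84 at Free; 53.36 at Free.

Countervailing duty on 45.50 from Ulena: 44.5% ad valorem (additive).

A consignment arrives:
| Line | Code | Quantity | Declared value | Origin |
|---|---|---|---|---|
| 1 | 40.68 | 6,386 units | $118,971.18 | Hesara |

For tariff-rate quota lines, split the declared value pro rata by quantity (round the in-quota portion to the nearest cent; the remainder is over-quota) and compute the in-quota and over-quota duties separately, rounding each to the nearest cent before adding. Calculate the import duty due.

$4,823.68

Line 1 (40.68, Hesara, 6,386 units, $118,971.18):
Code 40.68 is under a tariff-rate quota (threshold 3,762 units). In-quota: 3,762 units at 2%; over-quota: 2,624 units at 7%.
Pro-rata value split: in-quota = $118,971.18 × 3,762/6,386 = $70,086.06; over-quota = $118,971.18 − $70,086.06 = $48,885.12.
In-quota duty = $70,086.06 × 2% = $1,401.72. Over-quota duty = $48,885.12 × 7% = $3,421.96.
Line duty = $1,401.72 + $3,421.96 = $4,823.68.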